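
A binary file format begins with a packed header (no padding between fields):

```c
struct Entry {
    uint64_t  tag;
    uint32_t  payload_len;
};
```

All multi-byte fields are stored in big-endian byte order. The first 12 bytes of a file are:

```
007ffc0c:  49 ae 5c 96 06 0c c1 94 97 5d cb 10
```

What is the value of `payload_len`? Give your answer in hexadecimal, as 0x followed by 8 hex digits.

`payload_len` follows `tag` (8 bytes), so it starts at byte offset 8 and occupies 4 bytes.
Bytes at offsets 8..11: 97 5D CB 10.
Big-endian: lowest address holds the most-significant byte.
The bytes are already most-significant first: 0x975DCB10.

0x975DCB10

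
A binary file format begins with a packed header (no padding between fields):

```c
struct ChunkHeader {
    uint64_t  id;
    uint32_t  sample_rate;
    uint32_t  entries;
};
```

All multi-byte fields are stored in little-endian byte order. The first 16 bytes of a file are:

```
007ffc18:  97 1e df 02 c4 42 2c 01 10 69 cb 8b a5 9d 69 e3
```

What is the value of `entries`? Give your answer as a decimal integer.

`entries` follows `id` (8 B), `sample_rate` (4 B), so it starts at offset 8 + 4 = 12 and occupies 4 bytes.
Bytes at offsets 12..15: A5 9D 69 E3.
Little-endian: lowest address holds the least-significant byte.
Reassemble most-significant byte first: E3 69 9D A5 → 0xE3699DA5.
0xE3699DA5 = 3815349669.

3815349669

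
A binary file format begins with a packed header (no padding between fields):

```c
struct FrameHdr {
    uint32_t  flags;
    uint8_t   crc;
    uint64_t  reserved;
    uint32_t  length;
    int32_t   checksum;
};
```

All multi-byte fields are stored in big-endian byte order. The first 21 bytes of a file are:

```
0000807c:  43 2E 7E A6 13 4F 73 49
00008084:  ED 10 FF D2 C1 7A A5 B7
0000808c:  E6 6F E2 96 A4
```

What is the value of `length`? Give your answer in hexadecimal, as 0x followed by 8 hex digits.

0x7AA5B7E6

`length` follows `flags` (4 B), `crc` (1 B), `reserved` (8 B), so it starts at offset 4 + 1 + 8 = 13 and occupies 4 bytes.
Bytes at offsets 13..16: 7A A5 B7 E6.
In big-endian order the high byte comes first in memory.
The bytes are already most-significant first: 0x7AA5B7E6.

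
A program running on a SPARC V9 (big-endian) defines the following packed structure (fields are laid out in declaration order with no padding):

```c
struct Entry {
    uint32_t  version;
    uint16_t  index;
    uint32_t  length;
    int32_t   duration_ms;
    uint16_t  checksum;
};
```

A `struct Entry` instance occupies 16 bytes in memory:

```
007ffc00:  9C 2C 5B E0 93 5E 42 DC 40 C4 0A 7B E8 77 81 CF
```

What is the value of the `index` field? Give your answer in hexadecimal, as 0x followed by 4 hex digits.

0x935E

`index` follows `version` (4 bytes), so it starts at byte offset 4 and occupies 2 bytes.
Bytes at offsets 4..5: 93 5E.
In big-endian order the high byte comes first in memory.
The bytes are already most-significant first: 0x935E.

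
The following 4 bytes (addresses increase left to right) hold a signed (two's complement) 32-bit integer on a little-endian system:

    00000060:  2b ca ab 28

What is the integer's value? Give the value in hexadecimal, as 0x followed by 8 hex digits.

Little-endian: lowest address holds the least-significant byte.
Reassemble most-significant byte first: 28 AB CA 2B → 0x28ABCA2B.

0x28ABCA2B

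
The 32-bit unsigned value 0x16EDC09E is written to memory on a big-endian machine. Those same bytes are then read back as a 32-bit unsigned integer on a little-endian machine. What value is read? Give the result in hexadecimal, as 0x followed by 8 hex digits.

0x9EC0ED16

Stored big-endian, the bytes at ascending addresses are 16 ED C0 9E.
Read back as little-endian, the first byte is least significant, giving 0x9EC0ED16.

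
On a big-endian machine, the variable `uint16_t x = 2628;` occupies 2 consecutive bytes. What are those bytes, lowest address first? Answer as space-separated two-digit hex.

0A 44

2628 in hexadecimal, padded to 16 bits, is 0x0A44.
Split into bytes (most-significant first): 0A 44.
Big-endian stores the most-significant byte at the lowest address.
So the memory order matches the most-significant-first order: 0A 44.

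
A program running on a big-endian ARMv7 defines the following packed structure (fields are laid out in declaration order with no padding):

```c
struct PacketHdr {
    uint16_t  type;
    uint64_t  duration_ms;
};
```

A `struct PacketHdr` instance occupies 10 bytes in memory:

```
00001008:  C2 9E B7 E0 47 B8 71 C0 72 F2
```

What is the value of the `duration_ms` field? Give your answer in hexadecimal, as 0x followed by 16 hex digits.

`duration_ms` follows `type` (2 bytes), so it starts at byte offset 2 and occupies 8 bytes.
Bytes at offsets 2..9: B7 E0 47 B8 71 C0 72 F2.
In big-endian order the high byte comes first in memory.
The bytes are already most-significant first: 0xB7E047B871C072F2.

0xB7E047B871C072F2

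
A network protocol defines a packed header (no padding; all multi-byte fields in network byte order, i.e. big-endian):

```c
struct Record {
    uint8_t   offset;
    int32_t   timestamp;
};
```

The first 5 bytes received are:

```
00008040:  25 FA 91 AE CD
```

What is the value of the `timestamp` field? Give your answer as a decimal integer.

`timestamp` follows `offset` (1 byte), so it starts at byte offset 1 and occupies 4 bytes.
Bytes at offsets 1..4: FA 91 AE CD.
In big-endian order the high byte comes first in memory.
The bytes are already most-significant first: 0xFA91AECD.
Top bit is set, so as a signed 32-bit value this is 0xFA91AECD − 2^32 = -91115827.

-91115827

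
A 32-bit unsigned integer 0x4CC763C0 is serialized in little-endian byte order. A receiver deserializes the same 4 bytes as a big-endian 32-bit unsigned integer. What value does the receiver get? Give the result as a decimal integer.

3227764556

Stored little-endian, the bytes at ascending addresses are C0 63 C7 4C.
Read back as big-endian, the last byte is least significant, giving 0xC063C74C.
0xC063C74C = 3227764556.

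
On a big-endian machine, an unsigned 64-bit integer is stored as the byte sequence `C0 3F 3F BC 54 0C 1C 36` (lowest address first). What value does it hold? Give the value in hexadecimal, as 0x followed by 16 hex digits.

In big-endian order the high byte comes first in memory.
The bytes are already most-significant first: 0xC03F3FBC540C1C36.

0xC03F3FBC540C1C36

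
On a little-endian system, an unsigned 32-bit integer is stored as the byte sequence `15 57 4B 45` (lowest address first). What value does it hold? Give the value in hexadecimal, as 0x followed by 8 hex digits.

0x454B5715

Little-endian: lowest address holds the least-significant byte.
Reassemble most-significant byte first: 45 4B 57 15 → 0x454B5715.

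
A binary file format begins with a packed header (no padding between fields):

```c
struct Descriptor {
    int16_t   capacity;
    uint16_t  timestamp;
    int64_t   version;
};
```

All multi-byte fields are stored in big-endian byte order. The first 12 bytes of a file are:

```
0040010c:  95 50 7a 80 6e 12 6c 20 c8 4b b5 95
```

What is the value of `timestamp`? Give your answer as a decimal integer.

`timestamp` follows `capacity` (2 bytes), so it starts at byte offset 2 and occupies 2 bytes.
Bytes at offsets 2..3: 7A 80.
In big-endian order the high byte comes first in memory.
The bytes are already most-significant first: 0x7A80.
0x7A80 = 31360.

31360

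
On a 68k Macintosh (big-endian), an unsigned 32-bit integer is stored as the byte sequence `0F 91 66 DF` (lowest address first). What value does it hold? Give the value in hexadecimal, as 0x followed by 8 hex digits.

0x0F9166DF

Big-endian: lowest address holds the most-significant byte.
The bytes are already most-significant first: 0x0F9166DF.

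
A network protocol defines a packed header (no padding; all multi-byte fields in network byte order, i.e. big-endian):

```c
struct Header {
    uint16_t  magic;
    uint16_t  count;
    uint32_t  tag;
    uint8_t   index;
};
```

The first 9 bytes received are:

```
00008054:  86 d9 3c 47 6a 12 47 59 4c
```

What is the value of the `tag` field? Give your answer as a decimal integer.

1779582809

`tag` follows `magic` (2 B), `count` (2 B), so it starts at offset 2 + 2 = 4 and occupies 4 bytes.
Bytes at offsets 4..7: 6A 12 47 59.
Big-endian stores the most-significant byte at the lowest address.
The bytes are already most-significant first: 0x6A124759.
0x6A124759 = 1779582809.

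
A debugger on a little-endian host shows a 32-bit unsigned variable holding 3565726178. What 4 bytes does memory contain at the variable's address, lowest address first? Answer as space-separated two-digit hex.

E2 A9 88 D4

3565726178 in hexadecimal, padded to 32 bits, is 0xD488A9E2.
Split into bytes (most-significant first): D4 88 A9 E2.
Little-endian stores the least-significant byte at the lowest address.
So at ascending addresses the bytes are E2 A9 88 D4.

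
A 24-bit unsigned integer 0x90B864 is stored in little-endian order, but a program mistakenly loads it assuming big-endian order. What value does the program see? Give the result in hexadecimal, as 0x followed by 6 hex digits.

Stored little-endian, the bytes at ascending addresses are 64 B8 90.
Read back as big-endian, the last byte is least significant, giving 0x64B890.

0x64B890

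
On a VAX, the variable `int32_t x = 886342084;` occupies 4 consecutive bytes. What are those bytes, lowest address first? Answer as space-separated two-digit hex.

886342084 in hexadecimal, padded to 32 bits, is 0x34D481C4.
Split into bytes (most-significant first): 34 D4 81 C4.
Little-endian: lowest address holds the least-significant byte.
So at ascending addresses the bytes are C4 81 D4 34.

C4 81 D4 34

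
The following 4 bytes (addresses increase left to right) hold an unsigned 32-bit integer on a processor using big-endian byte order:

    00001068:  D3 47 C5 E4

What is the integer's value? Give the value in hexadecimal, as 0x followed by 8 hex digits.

In big-endian order the high byte comes first in memory.
The bytes are already most-significant first: 0xD347C5E4.

0xD347C5E4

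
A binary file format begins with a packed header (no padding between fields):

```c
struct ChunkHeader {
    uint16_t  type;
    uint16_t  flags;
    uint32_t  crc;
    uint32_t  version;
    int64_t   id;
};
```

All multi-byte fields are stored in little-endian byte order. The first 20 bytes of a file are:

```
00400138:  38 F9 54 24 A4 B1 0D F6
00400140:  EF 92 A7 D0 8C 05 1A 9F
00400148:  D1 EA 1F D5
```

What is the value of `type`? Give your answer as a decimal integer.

63800

`type` is the first field, at byte offset 0, occupying 2 bytes.
Bytes at offsets 0..1: 38 F9.
Little-endian: lowest address holds the least-significant byte.
Reassemble most-significant byte first: F9 38 → 0xF938.
0xF938 = 63800.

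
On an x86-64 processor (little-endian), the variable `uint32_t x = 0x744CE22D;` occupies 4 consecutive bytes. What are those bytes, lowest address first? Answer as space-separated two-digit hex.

Split into bytes (most-significant first): 74 4C E2 2D.
Little-endian: lowest address holds the least-significant byte.
So at ascending addresses the bytes are 2D E2 4C 74.

2D E2 4C 74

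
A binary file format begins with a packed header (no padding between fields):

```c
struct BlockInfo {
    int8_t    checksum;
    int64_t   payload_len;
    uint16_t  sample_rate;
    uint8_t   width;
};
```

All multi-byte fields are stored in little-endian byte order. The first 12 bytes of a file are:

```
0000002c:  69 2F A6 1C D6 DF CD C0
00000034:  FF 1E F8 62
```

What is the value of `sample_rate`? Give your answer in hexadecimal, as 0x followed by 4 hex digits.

`sample_rate` follows `checksum` (1 B), `payload_len` (8 B), so it starts at offset 1 + 8 = 9 and occupies 2 bytes.
Bytes at offsets 9..10: 1E F8.
In little-endian order the low byte comes first in memory.
Reassemble most-significant byte first: F8 1E → 0xF81E.

0xF81E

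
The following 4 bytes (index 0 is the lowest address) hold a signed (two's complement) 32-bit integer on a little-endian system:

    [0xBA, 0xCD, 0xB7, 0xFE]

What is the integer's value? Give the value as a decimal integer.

In little-endian order the low byte comes first in memory.
Reassemble most-significant byte first: FE B7 CD BA → 0xFEB7CDBA.
Top bit is set, so as a signed 32-bit value this is 0xFEB7CDBA − 2^32 = -21508678.

-21508678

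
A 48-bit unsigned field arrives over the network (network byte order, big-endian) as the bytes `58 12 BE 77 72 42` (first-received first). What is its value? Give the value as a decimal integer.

96837528154690

In big-endian order the high byte comes first in memory.
The bytes are already most-significant first: 0x5812BE777242.
0x5812BE777242 = 96837528154690.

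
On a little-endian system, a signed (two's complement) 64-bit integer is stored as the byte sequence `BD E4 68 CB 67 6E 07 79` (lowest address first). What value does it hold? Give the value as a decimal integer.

In little-endian order the low byte comes first in memory.
Reassemble most-significant byte first: 79 07 6E 67 CB 68 E4 BD → 0x79076E67CB68E4BD.
0x79076E67CB68E4BD = 8721060595499590845.

8721060595499590845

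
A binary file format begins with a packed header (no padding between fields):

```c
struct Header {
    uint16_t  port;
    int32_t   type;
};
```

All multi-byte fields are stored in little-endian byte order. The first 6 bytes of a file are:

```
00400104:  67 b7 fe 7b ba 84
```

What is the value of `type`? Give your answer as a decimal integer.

-2068153346

`type` follows `port` (2 bytes), so it starts at byte offset 2 and occupies 4 bytes.
Bytes at offsets 2..5: FE 7B BA 84.
Little-endian: lowest address holds the least-significant byte.
Reassemble most-significant byte first: 84 BA 7B FE → 0x84BA7BFE.
Top bit is set, so as a signed 32-bit value this is 0x84BA7BFE − 2^32 = -2068153346.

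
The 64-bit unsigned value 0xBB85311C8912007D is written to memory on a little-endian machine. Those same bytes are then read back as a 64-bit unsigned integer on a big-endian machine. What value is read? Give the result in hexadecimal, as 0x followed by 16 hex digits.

0x7D0012891C3185BB

Stored little-endian, the bytes at ascending addresses are 7D 00 12 89 1C 31 85 BB.
Read back as big-endian, the last byte is least significant, giving 0x7D0012891C3185BB.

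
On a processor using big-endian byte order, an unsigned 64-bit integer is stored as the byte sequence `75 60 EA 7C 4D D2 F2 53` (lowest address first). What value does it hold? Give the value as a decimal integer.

Big-endian stores the most-significant byte at the lowest address.
The bytes are already most-significant first: 0x7560EA7C4DD2F253.
0x7560EA7C4DD2F253 = 8458017919804306003.

8458017919804306003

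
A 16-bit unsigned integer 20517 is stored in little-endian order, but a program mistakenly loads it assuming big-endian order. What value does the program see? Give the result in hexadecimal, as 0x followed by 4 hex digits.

0x2550

20517 in 16-bit hexadecimal is 0x5025.
Stored little-endian, the bytes at ascending addresses are 25 50.
Read back as big-endian, the last byte is least significant, giving 0x2550.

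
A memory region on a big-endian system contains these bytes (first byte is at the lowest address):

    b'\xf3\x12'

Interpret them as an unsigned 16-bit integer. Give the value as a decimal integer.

Big-endian: lowest address holds the most-significant byte.
The bytes are already most-significant first: 0xF312.
0xF312 = 62226.

62226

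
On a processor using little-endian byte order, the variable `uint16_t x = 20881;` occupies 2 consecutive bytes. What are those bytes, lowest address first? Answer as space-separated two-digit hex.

91 51

20881 in hexadecimal, padded to 16 bits, is 0x5191.
Split into bytes (most-significant first): 51 91.
Little-endian: lowest address holds the least-significant byte.
So at ascending addresses the bytes are 91 51.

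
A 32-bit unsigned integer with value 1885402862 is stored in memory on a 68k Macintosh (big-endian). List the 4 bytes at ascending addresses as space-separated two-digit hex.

1885402862 in hexadecimal, padded to 32 bits, is 0x7060F6EE.
Split into bytes (most-significant first): 70 60 F6 EE.
Big-endian: lowest address holds the most-significant byte.
So the memory order matches the most-significant-first order: 70 60 F6 EE.

70 60 F6 EE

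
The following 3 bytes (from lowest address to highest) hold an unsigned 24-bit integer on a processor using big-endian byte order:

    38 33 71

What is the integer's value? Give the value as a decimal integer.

Big-endian stores the most-significant byte at the lowest address.
The bytes are already most-significant first: 0x383371.
0x383371 = 3683185.

3683185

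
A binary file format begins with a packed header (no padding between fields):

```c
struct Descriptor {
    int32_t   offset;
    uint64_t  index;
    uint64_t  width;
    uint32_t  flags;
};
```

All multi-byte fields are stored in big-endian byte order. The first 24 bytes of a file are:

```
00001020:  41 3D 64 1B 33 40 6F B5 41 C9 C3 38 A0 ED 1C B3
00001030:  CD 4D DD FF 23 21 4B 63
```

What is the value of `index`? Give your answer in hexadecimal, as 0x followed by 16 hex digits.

0x33406FB541C9C338

`index` follows `offset` (4 bytes), so it starts at byte offset 4 and occupies 8 bytes.
Bytes at offsets 4..11: 33 40 6F B5 41 C9 C3 38.
Big-endian stores the most-significant byte at the lowest address.
The bytes are already most-significant first: 0x33406FB541C9C338.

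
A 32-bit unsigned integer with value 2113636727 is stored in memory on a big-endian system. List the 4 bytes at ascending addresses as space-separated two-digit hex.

7D FB 89 77

2113636727 in hexadecimal, padded to 32 bits, is 0x7DFB8977.
Split into bytes (most-significant first): 7D FB 89 77.
Big-endian: lowest address holds the most-significant byte.
So the memory order matches the most-significant-first order: 7D FB 89 77.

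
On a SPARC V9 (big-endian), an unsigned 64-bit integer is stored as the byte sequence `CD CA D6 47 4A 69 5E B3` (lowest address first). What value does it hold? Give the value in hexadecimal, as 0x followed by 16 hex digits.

Big-endian: lowest address holds the most-significant byte.
The bytes are already most-significant first: 0xCDCAD6474A695EB3.

0xCDCAD6474A695EB3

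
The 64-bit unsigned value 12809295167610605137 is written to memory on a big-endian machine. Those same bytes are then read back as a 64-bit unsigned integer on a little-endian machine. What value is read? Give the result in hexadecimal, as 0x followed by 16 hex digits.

12809295167610605137 in 64-bit hexadecimal is 0xB1C3C216A08ECE51.
Stored big-endian, the bytes at ascending addresses are B1 C3 C2 16 A0 8E CE 51.
Read back as little-endian, the first byte is least significant, giving 0x51CE8EA016C2C3B1.

0x51CE8EA016C2C3B1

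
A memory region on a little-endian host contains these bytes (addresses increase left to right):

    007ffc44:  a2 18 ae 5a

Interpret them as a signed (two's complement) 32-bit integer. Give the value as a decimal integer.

1521359010

Little-endian stores the least-significant byte at the lowest address.
Reassemble most-significant byte first: 5A AE 18 A2 → 0x5AAE18A2.
0x5AAE18A2 = 1521359010.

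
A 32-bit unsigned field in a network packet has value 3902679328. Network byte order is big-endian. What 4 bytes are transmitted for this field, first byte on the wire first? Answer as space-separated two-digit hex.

E8 9E 29 20

3902679328 in hexadecimal, padded to 32 bits, is 0xE89E2920.
Split into bytes (most-significant first): E8 9E 29 20.
Big-endian stores the most-significant byte at the lowest address.
So the memory order matches the most-significant-first order: E8 9E 29 20.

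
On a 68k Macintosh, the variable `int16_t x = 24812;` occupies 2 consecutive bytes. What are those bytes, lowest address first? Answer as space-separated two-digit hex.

60 EC

24812 in hexadecimal, padded to 16 bits, is 0x60EC.
Split into bytes (most-significant first): 60 EC.
In big-endian order the high byte comes first in memory.
So the memory order matches the most-significant-first order: 60 EC.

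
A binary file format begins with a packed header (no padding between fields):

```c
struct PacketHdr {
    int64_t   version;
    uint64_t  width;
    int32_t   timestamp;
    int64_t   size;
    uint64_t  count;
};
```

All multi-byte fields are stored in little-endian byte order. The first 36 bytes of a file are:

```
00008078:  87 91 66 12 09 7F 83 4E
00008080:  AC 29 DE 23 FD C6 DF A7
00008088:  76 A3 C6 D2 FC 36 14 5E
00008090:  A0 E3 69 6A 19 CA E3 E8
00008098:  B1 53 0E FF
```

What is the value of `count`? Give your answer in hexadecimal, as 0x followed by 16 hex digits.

0xFF0E53B1E8E3CA19

`count` follows `version` (8 B), `width` (8 B), `timestamp` (4 B), `size` (8 B), so it starts at offset 8 + 8 + 4 + 8 = 28 and occupies 8 bytes.
Bytes at offsets 28..35: 19 CA E3 E8 B1 53 0E FF.
In little-endian order the low byte comes first in memory.
Reassemble most-significant byte first: FF 0E 53 B1 E8 E3 CA 19 → 0xFF0E53B1E8E3CA19.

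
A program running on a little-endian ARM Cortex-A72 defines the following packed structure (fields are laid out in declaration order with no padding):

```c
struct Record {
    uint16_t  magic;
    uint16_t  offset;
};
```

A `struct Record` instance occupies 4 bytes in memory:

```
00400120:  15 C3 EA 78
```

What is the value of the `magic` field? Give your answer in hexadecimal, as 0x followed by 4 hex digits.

0xC315

`magic` is the first field, at byte offset 0, occupying 2 bytes.
Bytes at offsets 0..1: 15 C3.
Little-endian: lowest address holds the least-significant byte.
Reassemble most-significant byte first: C3 15 → 0xC315.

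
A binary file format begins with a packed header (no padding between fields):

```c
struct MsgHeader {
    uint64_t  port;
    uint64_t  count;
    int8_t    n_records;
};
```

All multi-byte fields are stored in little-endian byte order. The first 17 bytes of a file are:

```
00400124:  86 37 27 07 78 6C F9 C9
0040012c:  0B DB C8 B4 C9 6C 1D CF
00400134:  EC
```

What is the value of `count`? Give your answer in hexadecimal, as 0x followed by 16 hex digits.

0xCF1D6CC9B4C8DB0B

`count` follows `port` (8 bytes), so it starts at byte offset 8 and occupies 8 bytes.
Bytes at offsets 8..15: 0B DB C8 B4 C9 6C 1D CF.
Little-endian: lowest address holds the least-significant byte.
Reassemble most-significant byte first: CF 1D 6C C9 B4 C8 DB 0B → 0xCF1D6CC9B4C8DB0B.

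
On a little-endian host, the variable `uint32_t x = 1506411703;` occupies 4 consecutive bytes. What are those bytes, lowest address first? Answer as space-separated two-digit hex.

1506411703 in hexadecimal, padded to 32 bits, is 0x59CA04B7.
Split into bytes (most-significant first): 59 CA 04 B7.
Little-endian: lowest address holds the least-significant byte.
So at ascending addresses the bytes are B7 04 CA 59.

B7 04 CA 59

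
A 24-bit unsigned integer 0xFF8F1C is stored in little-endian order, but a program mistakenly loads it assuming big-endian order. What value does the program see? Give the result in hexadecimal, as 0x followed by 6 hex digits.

Stored little-endian, the bytes at ascending addresses are 1C 8F FF.
Read back as big-endian, the last byte is least significant, giving 0x1C8FFF.

0x1C8FFF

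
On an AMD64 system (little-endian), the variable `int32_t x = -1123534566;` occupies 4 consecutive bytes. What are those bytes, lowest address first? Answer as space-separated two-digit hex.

Two's complement of -1123534566 in 32 bits: 1123534566 = 0x42F7C6E6; invert → 0xBD083919; add 1 → 0xBD08391A.
Split into bytes (most-significant first): BD 08 39 1A.
Little-endian stores the least-significant byte at the lowest address.
So at ascending addresses the bytes are 1A 39 08 BD.

1A 39 08 BD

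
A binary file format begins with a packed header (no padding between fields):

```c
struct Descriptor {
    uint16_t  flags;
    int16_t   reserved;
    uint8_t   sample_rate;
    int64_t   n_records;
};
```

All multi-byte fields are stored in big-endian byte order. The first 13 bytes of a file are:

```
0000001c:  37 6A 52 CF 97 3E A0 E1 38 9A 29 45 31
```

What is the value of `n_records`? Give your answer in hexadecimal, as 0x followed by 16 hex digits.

`n_records` follows `flags` (2 B), `reserved` (2 B), `sample_rate` (1 B), so it starts at offset 2 + 2 + 1 = 5 and occupies 8 bytes.
Bytes at offsets 5..12: 3E A0 E1 38 9A 29 45 31.
In big-endian order the high byte comes first in memory.
The bytes are already most-significant first: 0x3EA0E1389A294531.

0x3EA0E1389A294531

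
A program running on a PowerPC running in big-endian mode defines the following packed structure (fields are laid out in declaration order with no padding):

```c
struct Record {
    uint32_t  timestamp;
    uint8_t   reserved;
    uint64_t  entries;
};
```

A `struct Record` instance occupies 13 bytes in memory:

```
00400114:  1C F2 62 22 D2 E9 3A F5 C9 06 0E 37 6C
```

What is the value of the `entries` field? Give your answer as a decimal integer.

`entries` follows `timestamp` (4 B), `reserved` (1 B), so it starts at offset 4 + 1 = 5 and occupies 8 bytes.
Bytes at offsets 5..12: E9 3A F5 C9 06 0E 37 6C.
Big-endian: lowest address holds the most-significant byte.
The bytes are already most-significant first: 0xE93AF5C9060E376C.
0xE93AF5C9060E376C = 16806015203225253740.

16806015203225253740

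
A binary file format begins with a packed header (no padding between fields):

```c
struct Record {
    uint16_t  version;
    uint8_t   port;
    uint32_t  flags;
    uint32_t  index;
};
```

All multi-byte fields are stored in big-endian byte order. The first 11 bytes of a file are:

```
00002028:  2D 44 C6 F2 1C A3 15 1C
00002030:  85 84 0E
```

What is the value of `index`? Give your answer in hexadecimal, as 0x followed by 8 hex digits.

`index` follows `version` (2 B), `port` (1 B), `flags` (4 B), so it starts at offset 2 + 1 + 4 = 7 and occupies 4 bytes.
Bytes at offsets 7..10: 1C 85 84 0E.
In big-endian order the high byte comes first in memory.
The bytes are already most-significant first: 0x1C85840E.

0x1C85840E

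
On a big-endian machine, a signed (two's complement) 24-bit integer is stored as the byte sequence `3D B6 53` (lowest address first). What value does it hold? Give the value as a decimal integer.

4044371

Big-endian: lowest address holds the most-significant byte.
The bytes are already most-significant first: 0x3DB653.
0x3DB653 = 4044371.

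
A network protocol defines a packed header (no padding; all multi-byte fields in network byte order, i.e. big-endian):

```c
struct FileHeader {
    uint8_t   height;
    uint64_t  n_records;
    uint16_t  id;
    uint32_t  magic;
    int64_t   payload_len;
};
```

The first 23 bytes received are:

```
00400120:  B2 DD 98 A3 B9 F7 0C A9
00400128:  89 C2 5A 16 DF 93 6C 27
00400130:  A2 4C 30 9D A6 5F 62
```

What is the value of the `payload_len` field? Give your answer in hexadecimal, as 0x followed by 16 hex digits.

0x27A24C309DA65F62

`payload_len` follows `height` (1 B), `n_records` (8 B), `id` (2 B), `magic` (4 B), so it starts at offset 1 + 8 + 2 + 4 = 15 and occupies 8 bytes.
Bytes at offsets 15..22: 27 A2 4C 30 9D A6 5F 62.
In big-endian order the high byte comes first in memory.
The bytes are already most-significant first: 0x27A24C309DA65F62.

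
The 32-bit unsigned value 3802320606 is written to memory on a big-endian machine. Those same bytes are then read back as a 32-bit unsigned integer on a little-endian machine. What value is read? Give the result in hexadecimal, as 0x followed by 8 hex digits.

0xDECEA2E2

3802320606 in 32-bit hexadecimal is 0xE2A2CEDE.
Stored big-endian, the bytes at ascending addresses are E2 A2 CE DE.
Read back as little-endian, the first byte is least significant, giving 0xDECEA2E2.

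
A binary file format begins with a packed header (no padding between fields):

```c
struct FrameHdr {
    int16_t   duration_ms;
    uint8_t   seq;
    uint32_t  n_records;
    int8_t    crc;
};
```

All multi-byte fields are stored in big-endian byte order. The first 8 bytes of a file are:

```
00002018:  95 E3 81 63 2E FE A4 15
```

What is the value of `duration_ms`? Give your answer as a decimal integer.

`duration_ms` is the first field, at byte offset 0, occupying 2 bytes.
Bytes at offsets 0..1: 95 E3.
Big-endian stores the most-significant byte at the lowest address.
The bytes are already most-significant first: 0x95E3.
Top bit is set, so as a signed 16-bit value this is 0x95E3 − 2^16 = -27165.

-27165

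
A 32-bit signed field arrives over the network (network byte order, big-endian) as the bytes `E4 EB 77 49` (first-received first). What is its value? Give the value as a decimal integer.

Big-endian stores the most-significant byte at the lowest address.
The bytes are already most-significant first: 0xE4EB7749.
Top bit is set, so as a signed 32-bit value this is 0xE4EB7749 − 2^32 = -454330551.

-454330551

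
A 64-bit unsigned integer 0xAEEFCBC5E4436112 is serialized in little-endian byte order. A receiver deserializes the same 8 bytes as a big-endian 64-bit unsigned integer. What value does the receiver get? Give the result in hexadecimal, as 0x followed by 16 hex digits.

Stored little-endian, the bytes at ascending addresses are 12 61 43 E4 C5 CB EF AE.
Read back as big-endian, the last byte is least significant, giving 0x126143E4C5CBEFAE.

0x126143E4C5CBEFAE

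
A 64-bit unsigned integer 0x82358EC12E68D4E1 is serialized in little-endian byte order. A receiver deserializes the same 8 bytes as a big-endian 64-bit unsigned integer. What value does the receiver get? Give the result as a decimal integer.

16272745903621551490

Stored little-endian, the bytes at ascending addresses are E1 D4 68 2E C1 8E 35 82.
Read back as big-endian, the last byte is least significant, giving 0xE1D4682EC18E3582.
0xE1D4682EC18E3582 = 16272745903621551490.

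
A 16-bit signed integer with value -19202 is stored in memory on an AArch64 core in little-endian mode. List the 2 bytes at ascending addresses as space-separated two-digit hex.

FE B4

Two's complement of -19202 in 16 bits: 19202 = 0x4B02; invert → 0xB4FD; add 1 → 0xB4FE.
Split into bytes (most-significant first): B4 FE.
Little-endian stores the least-significant byte at the lowest address.
So at ascending addresses the bytes are FE B4.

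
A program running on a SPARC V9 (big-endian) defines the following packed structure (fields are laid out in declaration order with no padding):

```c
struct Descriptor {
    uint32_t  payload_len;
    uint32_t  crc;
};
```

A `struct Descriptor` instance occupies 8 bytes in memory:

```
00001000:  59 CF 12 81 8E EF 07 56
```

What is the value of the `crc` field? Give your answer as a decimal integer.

2398029654

`crc` follows `payload_len` (4 bytes), so it starts at byte offset 4 and occupies 4 bytes.
Bytes at offsets 4..7: 8E EF 07 56.
Big-endian stores the most-significant byte at the lowest address.
The bytes are already most-significant first: 0x8EEF0756.
0x8EEF0756 = 2398029654.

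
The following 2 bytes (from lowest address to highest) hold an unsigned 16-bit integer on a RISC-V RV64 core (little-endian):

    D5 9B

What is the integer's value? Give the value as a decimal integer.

Little-endian stores the least-significant byte at the lowest address.
Reassemble most-significant byte first: 9B D5 → 0x9BD5.
0x9BD5 = 39893.

39893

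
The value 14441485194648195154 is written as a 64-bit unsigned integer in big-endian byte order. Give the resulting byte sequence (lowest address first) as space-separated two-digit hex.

14441485194648195154 in hexadecimal, padded to 64 bits, is 0xC86A764530119052.
Split into bytes (most-significant first): C8 6A 76 45 30 11 90 52.
Big-endian: lowest address holds the most-significant byte.
So the memory order matches the most-significant-first order: C8 6A 76 45 30 11 90 52.

C8 6A 76 45 30 11 90 52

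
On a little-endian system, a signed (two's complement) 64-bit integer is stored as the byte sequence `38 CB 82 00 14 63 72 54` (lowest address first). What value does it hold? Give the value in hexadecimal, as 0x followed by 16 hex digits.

0x547263140082CB38

Little-endian: lowest address holds the least-significant byte.
Reassemble most-significant byte first: 54 72 63 14 00 82 CB 38 → 0x547263140082CB38.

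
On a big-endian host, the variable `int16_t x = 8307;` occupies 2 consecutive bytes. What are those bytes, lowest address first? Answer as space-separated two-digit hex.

20 73

8307 in hexadecimal, padded to 16 bits, is 0x2073.
Split into bytes (most-significant first): 20 73.
Big-endian stores the most-significant byte at the lowest address.
So the memory order matches the most-significant-first order: 20 73.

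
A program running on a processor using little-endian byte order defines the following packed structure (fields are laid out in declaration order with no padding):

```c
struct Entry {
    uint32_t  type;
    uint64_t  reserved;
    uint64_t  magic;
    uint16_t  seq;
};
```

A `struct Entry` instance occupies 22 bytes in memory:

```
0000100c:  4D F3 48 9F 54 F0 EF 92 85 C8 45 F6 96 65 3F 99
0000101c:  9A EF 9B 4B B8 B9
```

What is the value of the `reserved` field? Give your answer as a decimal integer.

17745810382744711252

`reserved` follows `type` (4 bytes), so it starts at byte offset 4 and occupies 8 bytes.
Bytes at offsets 4..11: 54 F0 EF 92 85 C8 45 F6.
Little-endian stores the least-significant byte at the lowest address.
Reassemble most-significant byte first: F6 45 C8 85 92 EF F0 54 → 0xF645C88592EFF054.
0xF645C88592EFF054 = 17745810382744711252.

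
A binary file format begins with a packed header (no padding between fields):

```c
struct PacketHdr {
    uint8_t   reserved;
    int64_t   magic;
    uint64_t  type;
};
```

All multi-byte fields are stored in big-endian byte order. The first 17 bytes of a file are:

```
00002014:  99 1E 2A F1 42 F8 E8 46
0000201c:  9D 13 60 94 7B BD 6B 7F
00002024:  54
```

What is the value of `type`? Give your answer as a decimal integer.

1396279143664680788

`type` follows `reserved` (1 B), `magic` (8 B), so it starts at offset 1 + 8 = 9 and occupies 8 bytes.
Bytes at offsets 9..16: 13 60 94 7B BD 6B 7F 54.
Big-endian stores the most-significant byte at the lowest address.
The bytes are already most-significant first: 0x1360947BBD6B7F54.
0x1360947BBD6B7F54 = 1396279143664680788.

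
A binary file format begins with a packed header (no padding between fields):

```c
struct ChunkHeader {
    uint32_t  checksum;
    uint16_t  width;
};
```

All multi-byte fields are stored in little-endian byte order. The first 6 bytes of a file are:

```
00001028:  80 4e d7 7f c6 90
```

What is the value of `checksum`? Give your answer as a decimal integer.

`checksum` is the first field, at byte offset 0, occupying 4 bytes.
Bytes at offsets 0..3: 80 4E D7 7F.
Little-endian: lowest address holds the least-significant byte.
Reassemble most-significant byte first: 7F D7 4E 80 → 0x7FD74E80.
0x7FD74E80 = 2144816768.

2144816768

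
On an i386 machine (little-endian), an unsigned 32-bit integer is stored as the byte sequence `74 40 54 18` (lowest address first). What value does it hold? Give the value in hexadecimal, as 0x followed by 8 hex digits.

0x18544074

Little-endian stores the least-significant byte at the lowest address.
Reassemble most-significant byte first: 18 54 40 74 → 0x18544074.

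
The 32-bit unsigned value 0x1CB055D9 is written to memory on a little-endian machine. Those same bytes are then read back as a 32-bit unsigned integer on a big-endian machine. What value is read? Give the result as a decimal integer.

Stored little-endian, the bytes at ascending addresses are D9 55 B0 1C.
Read back as big-endian, the last byte is least significant, giving 0xD955B01C.
0xD955B01C = 3646271516.

3646271516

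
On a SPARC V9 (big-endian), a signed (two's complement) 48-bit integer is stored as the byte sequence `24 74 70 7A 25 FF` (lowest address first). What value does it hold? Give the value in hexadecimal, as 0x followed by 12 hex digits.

0x2474707A25FF

Big-endian stores the most-significant byte at the lowest address.
The bytes are already most-significant first: 0x2474707A25FF.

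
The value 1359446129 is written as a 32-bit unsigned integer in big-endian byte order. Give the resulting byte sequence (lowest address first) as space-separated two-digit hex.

51 07 80 71

1359446129 in hexadecimal, padded to 32 bits, is 0x51078071.
Split into bytes (most-significant first): 51 07 80 71.
Big-endian stores the most-significant byte at the lowest address.
So the memory order matches the most-significant-first order: 51 07 80 71.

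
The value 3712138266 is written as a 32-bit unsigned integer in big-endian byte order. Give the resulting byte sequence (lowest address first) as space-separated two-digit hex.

3712138266 in hexadecimal, padded to 32 bits, is 0xDD42BC1A.
Split into bytes (most-significant first): DD 42 BC 1A.
Big-endian: lowest address holds the most-significant byte.
So the memory order matches the most-significant-first order: DD 42 BC 1A.

DD 42 BC 1A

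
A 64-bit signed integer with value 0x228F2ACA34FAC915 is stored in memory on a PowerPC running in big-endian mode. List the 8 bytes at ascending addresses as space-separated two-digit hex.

22 8F 2A CA 34 FA C9 15

Split into bytes (most-significant first): 22 8F 2A CA 34 FA C9 15.
Big-endian: lowest address holds the most-significant byte.
So the memory order matches the most-significant-first order: 22 8F 2A CA 34 FA C9 15.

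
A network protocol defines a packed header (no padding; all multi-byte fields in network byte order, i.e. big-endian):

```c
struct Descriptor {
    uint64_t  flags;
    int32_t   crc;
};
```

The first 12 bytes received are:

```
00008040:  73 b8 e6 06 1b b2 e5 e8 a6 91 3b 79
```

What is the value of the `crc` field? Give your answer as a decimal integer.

`crc` follows `flags` (8 bytes), so it starts at byte offset 8 and occupies 4 bytes.
Bytes at offsets 8..11: A6 91 3B 79.
In big-endian order the high byte comes first in memory.
The bytes are already most-significant first: 0xA6913B79.
Top bit is set, so as a signed 32-bit value this is 0xA6913B79 − 2^32 = -1500431495.

-1500431495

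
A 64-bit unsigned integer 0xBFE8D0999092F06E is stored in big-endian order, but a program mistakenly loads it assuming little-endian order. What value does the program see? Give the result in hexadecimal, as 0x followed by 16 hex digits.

Stored big-endian, the bytes at ascending addresses are BF E8 D0 99 90 92 F0 6E.
Read back as little-endian, the first byte is least significant, giving 0x6EF0929099D0E8BF.

0x6EF0929099D0E8BF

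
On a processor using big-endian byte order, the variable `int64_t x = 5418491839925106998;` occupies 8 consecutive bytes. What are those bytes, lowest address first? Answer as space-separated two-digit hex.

5418491839925106998 in hexadecimal, padded to 64 bits, is 0x4B32599EB916B936.
Split into bytes (most-significant first): 4B 32 59 9E B9 16 B9 36.
In big-endian order the high byte comes first in memory.
So the memory order matches the most-significant-first order: 4B 32 59 9E B9 16 B9 36.

4B 32 59 9E B9 16 B9 36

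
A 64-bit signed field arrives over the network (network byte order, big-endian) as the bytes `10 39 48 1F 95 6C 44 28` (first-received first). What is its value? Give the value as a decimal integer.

In big-endian order the high byte comes first in memory.
The bytes are already most-significant first: 0x1039481F956C4428.
0x1039481F956C4428 = 1169044878767440936.

1169044878767440936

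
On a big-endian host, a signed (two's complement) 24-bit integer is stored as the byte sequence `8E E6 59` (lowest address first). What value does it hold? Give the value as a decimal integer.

Big-endian: lowest address holds the most-significant byte.
The bytes are already most-significant first: 0x8EE659.
Top bit is set, so as a signed 24-bit value this is 0x8EE659 − 2^24 = -7412135.

-7412135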